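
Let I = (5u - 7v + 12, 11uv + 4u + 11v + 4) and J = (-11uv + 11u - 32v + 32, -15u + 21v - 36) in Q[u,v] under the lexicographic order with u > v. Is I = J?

Yes, the ideals are equal.

Two ideals are equal iff their reduced Gröbner bases coincide (the reduced basis is unique for a fixed ordering).
Buchberger on the first generating set:
f_1 = 5u - 7v + 12, LT = u.
f_2 = 11uv + 4u + 11v + 4, LT = uv.

S(f_1,f_2): lcm = uv. S = -4/11u - 7/5v^2 + 7/5v - 4/11.
  leading term u: subtract (-4/55)·f_1 from -4/11u - 7/5v^2 + 7/5v - 4/11 → -7/5v^2 + 49/55v + 28/55
  leading term v^2: no divisor's leading term divides it; move -7/5v^2 to the remainder.
  leading term v: no divisor's leading term divides it; move 49/55v to the remainder.
  leading term 1: no divisor's leading term divides it; move 28/55 to the remainder.
  remainder -7/5v^2 + 49/55v + 28/55 ≠ 0; add g_3 = -7/5v^2 + 49/55v + 28/55 to the basis.

S(f_1,g_3): leading monomials are coprime, so the S-polynomial reduces to 0 (Buchberger's first criterion).
S(f_2,g_3): lcm = uv^2. S = uv + 4/11u + v^2 + 4/11v.
  leading term uv: subtract (1/5v)·f_1 from uv + 4/11u + v^2 + 4/11v → 4/11u + 12/5v^2 - 112/55v
  leading term u: subtract (4/55)·f_1 from 4/11u + 12/5v^2 - 112/55v → 12/5v^2 - 84/55v - 48/55
  leading term v^2: subtract (-12/7)·g_3 from 12/5v^2 - 84/55v - 48/55 → 0
  remainder 0.

Every S-polynomial of the final basis reduces to 0, so we have a Gröbner basis.
Inter-reduce: drop elements whose leading term is divisible by another's, tail-reduce, and make monic.
Reduced Gröbner basis: {u - 7/5v + 12/5, v^2 - 7/11v - 4/11}.

Buchberger on the second generating set:
h_1 = -11uv + 11u - 32v + 32, LT = uv.
h_2 = -15u + 21v - 36, LT = u.

S(h_1,h_2): lcm = uv. S = -u + 7/5v^2 + 28/55v - 32/11.
  leading term u: subtract (1/15)·h_2 from -u + 7/5v^2 + 28/55v - 32/11 → 7/5v^2 - 49/55v - 28/55
  leading term v^2: no divisor's leading term divides it; move 7/5v^2 to the remainder.
  leading term v: no divisor's leading term divides it; move -49/55v to the remainder.
  leading term 1: no divisor's leading term divides it; move -28/55 to the remainder.
  remainder 7/5v^2 - 49/55v - 28/55 ≠ 0; add k_3 = 7/5v^2 - 49/55v - 28/55 to the basis.

S(h_1,k_3): lcm = uv^2. S = -4/11uv + 4/11u + 32/11v^2 - 32/11v.
  leading term uv: subtract (4/121)·h_1 from -4/11uv + 4/11u + 32/11v^2 - 32/11v → 32/11v^2 - 224/121v - 128/121
  leading term v^2: subtract (160/77)·k_3 from 32/11v^2 - 224/121v - 128/121 → 0
  remainder 0.

S(h_2,k_3): leading monomials are coprime, so the S-polynomial reduces to 0 (Buchberger's first criterion).
Every S-polynomial of the final basis reduces to 0, so we have a Gröbner basis.
Inter-reduce: drop elements whose leading term is divisible by another's, tail-reduce, and make monic.
Reduced Gröbner basis: {u - 7/5v + 12/5, v^2 - 7/11v - 4/11}.

The two bases agree; hence the ideals are identical.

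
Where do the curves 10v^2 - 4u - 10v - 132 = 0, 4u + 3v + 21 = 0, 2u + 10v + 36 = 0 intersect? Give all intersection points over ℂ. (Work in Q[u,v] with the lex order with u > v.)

Compute a lex Gröbner basis by Buchberger's algorithm.
f_1 = -4u + 10v^2 - 10v - 132, LT = u.
f_2 = 4u + 3v + 21, LT = u.
f_3 = 2u + 10v + 36, LT = u.

S(f_1,f_2): lcm = u. S = -5/2v^2 + 7/4v + 111/4.
  leading term v^2: no divisor's leading term divides it; move -5/2v^2 to the remainder.
  leading term v: no divisor's leading term divides it; move 7/4v to the remainder.
  leading term 1: no divisor's leading term divides it; move 111/4 to the remainder.
  remainder -5/2v^2 + 7/4v + 111/4 ≠ 0; add h_4 = -5/2v^2 + 7/4v + 111/4 to the basis.

S(f_1,f_3): lcm = u. S = -5/2v^2 - 5/2v + 15.
  leading term v^2: subtract (1)·h_4 from -5/2v^2 - 5/2v + 15 → -17/4v - 51/4
  leading term v: no divisor's leading term divides it; move -17/4v to the remainder.
  leading term 1: no divisor's leading term divides it; move -51/4 to the remainder.
  remainder -17/4v - 51/4 ≠ 0; add h_5 = -17/4v - 51/4 to the basis.

The other S-polynomials (S(f_2,f_3), S(f_1,h_4), S(f_2,h_4), S(f_3,h_4), S(f_1,h_5), S(f_2,h_5), S(f_3,h_5), S(h_4,h_5)) all reduce to 0 modulo the current basis, so we have a Gröbner basis.
Inter-reduce: drop elements whose leading term is divisible by another's, tail-reduce, and make monic.
Reduced Gröbner basis: {u + 3, v + 3}.

Since the basis is lex-ordered, v + 3 is univariate in v. Its roots are {-3}. Back-substituting each root into the other basis elements fixes the other coordinates.
  v = -3: the earlier basis element becomes u + 3 = 0, giving u = -3 — point (-3, -3).
Each listed point satisfies every original equation (direct substitution).

{(-3, -3)}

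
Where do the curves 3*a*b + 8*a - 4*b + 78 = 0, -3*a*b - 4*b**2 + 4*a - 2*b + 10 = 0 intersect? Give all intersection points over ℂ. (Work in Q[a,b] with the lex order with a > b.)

Compute a lex Gröbner basis by Buchberger's algorithm.
f_1 = 3*a*b + 8*a - 4*b + 78, LT = a*b.
f_2 = -3*a*b + 4*a - 4*b**2 - 2*b + 10, LT = a*b.

S(f_1,f_2): lcm = a*b. S = 4*a - 4/3*b**2 - 2*b + 88/3.
  leading term a: no divisor's leading term divides it; move 4*a to the remainder.
  leading term b**2: no divisor's leading term divides it; move -4/3*b**2 to the remainder.
  leading term b: no divisor's leading term divides it; move -2*b to the remainder.
  leading term 1: no divisor's leading term divides it; move 88/3 to the remainder.
  remainder 4*a - 4/3*b**2 - 2*b + 88/3 ≠ 0; add h_3 = 4*a - 4/3*b**2 - 2*b + 88/3 to the basis.

S(f_1,h_3): lcm = a*b. S = 8/3*a + 1/3*b**3 + 1/2*b**2 - 26/3*b + 26.
  leading term a: subtract (2/3)·h_3 from 8/3*a + 1/3*b**3 + 1/2*b**2 - 26/3*b + 26 → 1/3*b**3 + 25/18*b**2 - 22/3*b + 58/9
  leading term b**3: no divisor's leading term divides it; move 1/3*b**3 to the remainder.
  leading term b**2: no divisor's leading term divides it; move 25/18*b**2 to the remainder.
  leading term b: no divisor's leading term divides it; move -22/3*b to the remainder.
  leading term 1: no divisor's leading term divides it; move 58/9 to the remainder.
  remainder 1/3*b**3 + 25/18*b**2 - 22/3*b + 58/9 ≠ 0; add h_4 = 1/3*b**3 + 25/18*b**2 - 22/3*b + 58/9 to the basis.

The other S-polynomials (S(f_2,h_3), S(f_1,h_4), S(f_2,h_4), S(h_3,h_4)) all reduce to 0 modulo the current basis, so we have a Gröbner basis.
Inter-reduce: drop elements whose leading term is divisible by another's, tail-reduce, and make monic.
Reduced Gröbner basis: {a - 1/3*b**2 - 1/2*b + 22/3, b**3 + 25/6*b**2 - 22*b + 58/3}.

From the last basis element, b**3 + 25/6*b**2 - 22*b + 58/3 = 0, so b takes values in {2, -37/12 + sqrt(2761)/12, -sqrt(2761)/12 - 37/12}. Each choice, substituted upward through the basis, yields the corresponding point(s) of the solution set.
  b = 2: the earlier basis element becomes a + 5 = 0, giving a = -5 — point (-5, 2).
  b = -37/12 + sqrt(2761)/12: the earlier basis element becomes a - 37/54 + 7*sqrt(2761)/54 = 0, giving a = 37/54 - 7*sqrt(2761)/54 — point (37/54 - 7*sqrt(2761)/54, -37/12 + sqrt(2761)/12).
  b = -sqrt(2761)/12 - 37/12: the earlier basis element becomes a - 7*sqrt(2761)/54 - 37/54 = 0, giving a = 37/54 + 7*sqrt(2761)/54 — point (37/54 + 7*sqrt(2761)/54, -sqrt(2761)/12 - 37/12).
Check: every point annihilates each of the original generators.

{(-5, 2), (37/54 - 7*sqrt(2761)/54, -37/12 + sqrt(2761)/12), (37/54 + 7*sqrt(2761)/54, -sqrt(2761)/12 - 37/12)}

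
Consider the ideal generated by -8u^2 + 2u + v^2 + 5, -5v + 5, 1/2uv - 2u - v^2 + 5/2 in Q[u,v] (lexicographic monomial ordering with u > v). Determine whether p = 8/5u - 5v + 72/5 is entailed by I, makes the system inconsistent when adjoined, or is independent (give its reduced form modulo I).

Adjoining 8/5u - 5v + 72/5 makes the ideal the whole ring: the system is inconsistent.

First compute the reduced Gröbner basis of I by Buchberger's algorithm.
f_1 = -8u^2 + 2u + v^2 + 5, LT = u^2.
f_2 = -5v + 5, LT = v.
f_3 = 1/2uv - 2u - v^2 + 5/2, LT = uv.

S(f_1,f_2): leading monomials are coprime, so the S-polynomial reduces to 0 (Buchberger's first criterion).
S(f_1,f_3): lcm = u^2v. S = 4u^2 + 2uv^2 - 1/4uv - 5u - 1/8v^3 - 5/8v.
  leading term u^2: subtract (-1/2)·f_1 from 4u^2 + 2uv^2 - 1/4uv - 5u - 1/8v^3 - 5/8v → 2uv^2 - 1/4uv - 4u - 1/8v^3 + 1/2v^2 - 5/8v + 5/2
  leading term uv^2: subtract (-2/5uv)·f_2 from 2uv^2 - 1/4uv - 4u - 1/8v^3 + 1/2v^2 - 5/8v + 5/2 → 7/4uv - 4u - 1/8v^3 + 1/2v^2 - 5/8v + 5/2
  leading term uv: subtract (-7/20u)·f_2 from 7/4uv - 4u - 1/8v^3 + 1/2v^2 - 5/8v + 5/2 → -9/4u - 1/8v^3 + 1/2v^2 - 5/8v + 5/2
  leading term u: no divisor's leading term divides it; move -9/4u to the remainder.
  leading term v^3: subtract (1/40v^2)·f_2 from -1/8v^3 + 1/2v^2 - 5/8v + 5/2 → 3/8v^2 - 5/8v + 5/2
  leading term v^2: subtract (-3/40v)·f_2 from 3/8v^2 - 5/8v + 5/2 → -1/4v + 5/2
  leading term v: subtract (1/20)·f_2 from -1/4v + 5/2 → 9/4
  leading term 1: no divisor's leading term divides it; move 9/4 to the remainder.
  remainder -9/4u + 9/4 ≠ 0; add h_4 = -9/4u + 9/4 to the basis.

S(f_2,f_3): lcm = uv. S = 3u + 2v^2 - 5.
  leading term u: subtract (-4/3)·h_4 from 3u + 2v^2 - 5 → 2v^2 - 2
  leading term v^2: subtract (-2/5v)·f_2 from 2v^2 - 2 → 2v - 2
  leading term v: subtract (-2/5)·f_2 from 2v - 2 → 0
  remainder 0.

S(f_1,h_4): lcm = u^2. S = 3/4u - 1/8v^2 - 5/8.
  leading term u: subtract (-1/3)·h_4 from 3/4u - 1/8v^2 - 5/8 → -1/8v^2 + 1/8
  leading term v^2: subtract (1/40v)·f_2 from -1/8v^2 + 1/8 → -1/8v + 1/8
  leading term v: subtract (1/40)·f_2 from -1/8v + 1/8 → 0
  remainder 0.

S(f_2,h_4): leading monomials are coprime, so the S-polynomial reduces to 0 (Buchberger's first criterion).
S(f_3,h_4): lcm = uv. S = -4u - 2v^2 + v + 5.
  leading term u: subtract (16/9)·h_4 from -4u - 2v^2 + v + 5 → -2v^2 + v + 1
  leading term v^2: subtract (2/5v)·f_2 from -2v^2 + v + 1 → -v + 1
  leading term v: subtract (1/5)·f_2 from -v + 1 → 0
  remainder 0.

Every S-polynomial of the final basis reduces to 0, so we have a Gröbner basis.
Inter-reduce: drop elements whose leading term is divisible by another's, tail-reduce, and make monic.
Reduced Gröbner basis: {u - 1, v - 1}.
Label its elements g_1 = u - 1, g_2 = v - 1.

Reduce p = 8/5u - 5v + 72/5 modulo G:
  leading term u: subtract (8/5)·g_1 from 8/5u - 5v + 72/5 → -5v + 16
  leading term v: subtract (-5)·g_2 from -5v + 16 → 11
  leading term 1: no divisor's leading term divides it; move 11 to the remainder.
  normal form = 11.
The normal form is nonzero, so p ∉ I. Since p minus its normal form lies in I, I + (p) = I + (r) where r = 11; decide whether this ideal is the whole ring.
Here r = 11 is a nonzero constant, hence a unit: 1 ∈ I + (p), the Gröbner basis of I + (p) is {1}, and the enlarged system has no common solution — adjoining p is inconsistent.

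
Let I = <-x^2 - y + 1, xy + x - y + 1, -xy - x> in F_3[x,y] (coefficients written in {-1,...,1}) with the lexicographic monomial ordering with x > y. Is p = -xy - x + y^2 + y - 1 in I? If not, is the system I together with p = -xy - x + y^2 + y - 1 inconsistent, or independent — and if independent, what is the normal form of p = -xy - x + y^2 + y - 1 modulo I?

First compute the reduced Gröbner basis of I by Buchberger's algorithm.
f_1 = -x^2 - y + 1, LT = x^2.
f_2 = xy + x - y + 1, LT = xy.
f_3 = -xy - x, LT = xy.

S(f_1,f_2): lcm = x^2y. S = -x^2 + xy - x + y^2 - y.
  leading term x^2: subtract (1)·f_1 from -x^2 + xy - x + y^2 - y → xy - x + y^2 - 1
  leading term xy: subtract (1)·f_2 from xy - x + y^2 - 1 → x + y^2 + y + 1
  leading term x: no divisor's leading term divides it; move x to the remainder.
  leading term y^2: no divisor's leading term divides it; move y^2 to the remainder.
  leading term y: no divisor's leading term divides it; move y to the remainder.
  leading term 1: no divisor's leading term divides it; move 1 to the remainder.
  remainder x + y^2 + y + 1 ≠ 0; add h_4 = x + y^2 + y + 1 to the basis.

S(f_1,f_3): lcm = x^2y. S = -x^2 + y^2 - y.
  leading term x^2: subtract (1)·f_1 from -x^2 + y^2 - y → y^2 - 1
  leading term y^2: no divisor's leading term divides it; move y^2 to the remainder.
  leading term 1: no divisor's leading term divides it; move -1 to the remainder.
  remainder y^2 - 1 ≠ 0; add h_5 = y^2 - 1 to the basis.

S(f_2,f_3): lcm = xy. S = -y + 1.
  leading term y: no divisor's leading term divides it; move -y to the remainder.
  leading term 1: no divisor's leading term divides it; move 1 to the remainder.
  remainder -y + 1 ≠ 0; add h_6 = -y + 1 to the basis.

The other S-polynomials (S(f_1,h_4), S(f_2,h_4), S(f_3,h_4), S(f_1,h_5), S(f_2,h_5), S(f_3,h_5), S(h_4,h_5), S(f_1,h_6), S(f_2,h_6), S(f_3,h_6), S(h_4,h_6), S(h_5,h_6)) all reduce to 0 modulo the current basis, so we have a Gröbner basis.
Inter-reduce: drop elements whose leading term is divisible by another's, tail-reduce, and make monic.
Reduced Gröbner basis: {x, y - 1}.
Label its elements g_1 = x, g_2 = y - 1.

Reduce p = -xy - x + y^2 + y - 1 modulo G:
  leading term xy: subtract (-y)·g_1 from -xy - x + y^2 + y - 1 → -x + y^2 + y - 1
  leading term x: subtract (-1)·g_1 from -x + y^2 + y - 1 → y^2 + y - 1
  leading term y^2: subtract (y)·g_2 from y^2 + y - 1 → -y - 1
  leading term y: subtract (-1)·g_2 from -y - 1 → 1
  leading term 1: no divisor's leading term divides it; move 1 to the remainder.
  normal form = 1.
The normal form is nonzero, so p ∉ I. Since p minus its normal form lies in I, I + (p) = I + (r) where r = 1; decide whether this ideal is the whole ring.
Here r = 1 is a nonzero constant, hence a unit: 1 ∈ I + (p), the Gröbner basis of I + (p) is {1}, and the enlarged system has no common solution — adjoining p is inconsistent.

Adjoining -xy - x + y^2 + y - 1 makes the ideal the whole ring: the system is inconsistent.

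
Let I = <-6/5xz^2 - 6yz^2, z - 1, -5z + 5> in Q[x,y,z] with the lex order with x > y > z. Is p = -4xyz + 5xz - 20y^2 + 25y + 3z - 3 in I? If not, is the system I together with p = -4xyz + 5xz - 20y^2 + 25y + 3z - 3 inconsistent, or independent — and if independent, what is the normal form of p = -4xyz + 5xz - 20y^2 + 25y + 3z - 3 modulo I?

-4xyz + 5xz - 20y^2 + 25y + 3z - 3 lies in I (it reduces to 0).

First compute the reduced Gröbner basis of I by Buchberger's algorithm.
f_1 = -6/5xz^2 - 6yz^2, LT = xz^2.
f_2 = z - 1, LT = z.
f_3 = -5z + 5, LT = z.

S(f_1,f_2): lcm = xz^2. S = xz + 5yz^2.
  leading term xz: subtract (x)·f_2 from xz + 5yz^2 → x + 5yz^2
  leading term x: no divisor's leading term divides it; move x to the remainder.
  leading term yz^2: subtract (5yz)·f_2 from 5yz^2 → 5yz
  leading term yz: subtract (5y)·f_2 from 5yz → 5y
  leading term y: no divisor's leading term divides it; move 5y to the remainder.
  remainder x + 5y ≠ 0; add h_4 = x + 5y to the basis.

The other S-polynomials (S(f_1,f_3), S(f_2,f_3), S(f_1,h_4), S(f_2,h_4), S(f_3,h_4)) all reduce to 0 modulo the current basis, so we have a Gröbner basis.
Inter-reduce: drop elements whose leading term is divisible by another's, tail-reduce, and make monic.
Reduced Gröbner basis: {x + 5y, z - 1}.
Label its elements g_1 = x + 5y, g_2 = z - 1.

Reduce p = -4xyz + 5xz - 20y^2 + 25y + 3z - 3 modulo G:
  leading term xyz: subtract (-4yz)·g_1 from -4xyz + 5xz - 20y^2 + 25y + 3z - 3 → 5xz + 20y^2z - 20y^2 + 25y + 3z - 3
  leading term xz: subtract (5z)·g_1 from 5xz + 20y^2z - 20y^2 + 25y + 3z - 3 → 20y^2z - 20y^2 - 25yz + 25y + 3z - 3
  leading term y^2z: subtract (20y^2)·g_2 from 20y^2z - 20y^2 - 25yz + 25y + 3z - 3 → -25yz + 25y + 3z - 3
  leading term yz: subtract (-25y)·g_2 from -25yz + 25y + 3z - 3 → 3z - 3
  leading term z: subtract (3)·g_2 from 3z - 3 → 0
  normal form = 0.
Since the normal form is 0, p ∈ I.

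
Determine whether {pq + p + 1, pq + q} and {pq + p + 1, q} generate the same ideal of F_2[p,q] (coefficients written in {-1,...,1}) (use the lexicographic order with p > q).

No, the ideals differ.

For a fixed monomial order, each ideal has a unique reduced Gröbner basis; comparing bases decides equality.
Buchberger on the first generating set:
f_1 = pq + p + 1, LT = pq.
f_2 = pq + q, LT = pq.

S(f_1,f_2): lcm = pq. S = p + q + 1.
  leading term p: no divisor's leading term divides it; move p to the remainder.
  leading term q: no divisor's leading term divides it; move q to the remainder.
  leading term 1: no divisor's leading term divides it; move 1 to the remainder.
  remainder p + q + 1 ≠ 0; add g_3 = p + q + 1 to the basis.

S(f_1,g_3): lcm = pq. S = p + q^2 + q + 1.
  leading term p: subtract (1)·g_3 from p + q^2 + q + 1 → q^2
  leading term q^2: no divisor's leading term divides it; move q^2 to the remainder.
  remainder q^2 ≠ 0; add g_4 = q^2 to the basis.

The other S-polynomials (S(f_2,g_3), S(f_1,g_4), S(f_2,g_4), S(g_3,g_4)) all reduce to 0 modulo the current basis, so we have a Gröbner basis.
Inter-reduce: drop elements whose leading term is divisible by another's, tail-reduce, and make monic.
Reduced Gröbner basis: {p + q + 1, q^2}.

Buchberger on the second generating set:
h_1 = pq + p + 1, LT = pq.
h_2 = q, LT = q.

S(h_1,h_2): lcm = pq. S = p + 1.
  leading term p: no divisor's leading term divides it; move p to the remainder.
  leading term 1: no divisor's leading term divides it; move 1 to the remainder.
  remainder p + 1 ≠ 0; add k_3 = p + 1 to the basis.

The other S-polynomials (S(h_1,k_3), S(h_2,k_3)) all reduce to 0 modulo the current basis, so we have a Gröbner basis.
Inter-reduce: drop elements whose leading term is divisible by another's, tail-reduce, and make monic.
Reduced Gröbner basis: {p + 1, q}.

Since the reduced bases disagree, the two ideals are not the same.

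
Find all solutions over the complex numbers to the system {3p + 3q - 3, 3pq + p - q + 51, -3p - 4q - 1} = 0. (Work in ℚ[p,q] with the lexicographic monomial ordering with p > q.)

Compute a lex Gröbner basis by Buchberger's algorithm.
f_1 = 3p + 3q - 3, LT = p.
f_2 = 3pq + p - q + 51, LT = pq.
f_3 = -3p - 4q - 1, LT = p.

S(f_1,f_2): lcm = pq. S = -⅓p + q² - ⅔q - 17.
  leading term p: subtract (-1/9)·f_1 from -⅓p + q² - ⅔q - 17 → q² - ⅓q - 52/3
  leading term q²: no divisor's leading term divides it; move q² to the remainder.
  leading term q: no divisor's leading term divides it; move -⅓q to the remainder.
  leading term 1: no divisor's leading term divides it; move -52/3 to the remainder.
  remainder q² - ⅓q - 52/3 ≠ 0; add h_4 = q² - ⅓q - 52/3 to the basis.

S(f_1,f_3): lcm = p. S = -⅓q - 4/3.
  leading term q: no divisor's leading term divides it; move -⅓q to the remainder.
  leading term 1: no divisor's leading term divides it; move -4/3 to the remainder.
  remainder -⅓q - 4/3 ≠ 0; add h_5 = -⅓q - 4/3 to the basis.

The other S-polynomials (S(f_2,f_3), S(f_1,h_4), S(f_2,h_4), S(f_3,h_4), S(f_1,h_5), S(f_2,h_5), S(f_3,h_5), S(h_4,h_5)) all reduce to 0 modulo the current basis, so we have a Gröbner basis.
Inter-reduce: drop elements whose leading term is divisible by another's, tail-reduce, and make monic.
Reduced Gröbner basis: {p - 5, q + 4}.

A lex Gröbner basis eliminates variables successively. Here q + 4 depends only on q, with roots {-4}; lifting each root through the earlier basis elements recovers the full solutions.
  q = -4: the earlier basis element becomes p - 5 = 0, giving p = 5 — point (5, -4).
A lex Gröbner basis triangularizes the system, enabling back-substitution.

{(5, -4)}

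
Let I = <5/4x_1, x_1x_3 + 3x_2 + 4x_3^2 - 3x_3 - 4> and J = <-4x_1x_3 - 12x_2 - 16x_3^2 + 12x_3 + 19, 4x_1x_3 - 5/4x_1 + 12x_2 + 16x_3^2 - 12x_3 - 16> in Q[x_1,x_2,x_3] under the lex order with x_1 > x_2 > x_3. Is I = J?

Two ideals are equal iff their reduced Gröbner bases coincide (the reduced basis is unique for a fixed ordering).
Buchberger on the first generating set:
f_1 = 5/4x_1, LT = x_1.
f_2 = x_1x_3 + 3x_2 + 4x_3^2 - 3x_3 - 4, LT = x_1x_3.

S(f_1,f_2): lcm = x_1x_3. S = -3x_2 - 4x_3^2 + 3x_3 + 4.
  leading term x_2: no divisor's leading term divides it; move -3x_2 to the remainder.
  leading term x_3^2: no divisor's leading term divides it; move -4x_3^2 to the remainder.
  leading term x_3: no divisor's leading term divides it; move 3x_3 to the remainder.
  leading term 1: no divisor's leading term divides it; move 4 to the remainder.
  remainder -3x_2 - 4x_3^2 + 3x_3 + 4 ≠ 0; add g_3 = -3x_2 - 4x_3^2 + 3x_3 + 4 to the basis.

The other S-polynomials (S(f_1,g_3), S(f_2,g_3)) all reduce to 0 modulo the current basis, so we have a Gröbner basis.
Inter-reduce: drop elements whose leading term is divisible by another's, tail-reduce, and make monic.
Reduced Gröbner basis: {x_1, x_2 + 4/3x_3^2 - x_3 - 4/3}.

Buchberger on the second generating set:
h_1 = -4x_1x_3 - 12x_2 - 16x_3^2 + 12x_3 + 19, LT = x_1x_3.
h_2 = 4x_1x_3 - 5/4x_1 + 12x_2 + 16x_3^2 - 12x_3 - 16, LT = x_1x_3.

S(h_1,h_2): lcm = x_1x_3. S = 5/16x_1 - 3/4.
  leading term x_1: no divisor's leading term divides it; move 5/16x_1 to the remainder.
  leading term 1: no divisor's leading term divides it; move -3/4 to the remainder.
  remainder 5/16x_1 - 3/4 ≠ 0; add k_3 = 5/16x_1 - 3/4 to the basis.

S(h_1,k_3): lcm = x_1x_3. S = 3x_2 + 4x_3^2 - 3/5x_3 - 19/4.
  leading term x_2: no divisor's leading term divides it; move 3x_2 to the remainder.
  leading term x_3^2: no divisor's leading term divides it; move 4x_3^2 to the remainder.
  leading term x_3: no divisor's leading term divides it; move -3/5x_3 to the remainder.
  leading term 1: no divisor's leading term divides it; move -19/4 to the remainder.
  remainder 3x_2 + 4x_3^2 - 3/5x_3 - 19/4 ≠ 0; add k_4 = 3x_2 + 4x_3^2 - 3/5x_3 - 19/4 to the basis.

The other S-polynomials (S(h_2,k_3), S(h_1,k_4), S(h_2,k_4), S(k_3,k_4)) all reduce to 0 modulo the current basis, so we have a Gröbner basis.
Inter-reduce: drop elements whose leading term is divisible by another's, tail-reduce, and make monic.
Reduced Gröbner basis: {x_1 - 12/5, x_2 + 4/3x_3^2 - 1/5x_3 - 19/12}.

These differ, so the ideals are not equal.
The same test decides containment: I ⊆ J iff every generator of I reduces to 0 modulo a Gröbner basis of J.

No, the ideals differ.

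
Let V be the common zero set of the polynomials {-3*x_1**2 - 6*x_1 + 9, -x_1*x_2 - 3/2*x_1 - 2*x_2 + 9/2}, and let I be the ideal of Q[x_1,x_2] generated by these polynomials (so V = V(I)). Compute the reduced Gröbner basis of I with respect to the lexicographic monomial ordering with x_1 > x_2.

The reduced Gröbner basis is the canonical form of the ideal for this ordering.

f_1 = -3*x_1**2 - 6*x_1 + 9, LT = x_1**2.
f_2 = -x_1*x_2 - 3/2*x_1 - 2*x_2 + 9/2, LT = x_1*x_2.

S(f_1,f_2): lcm = x_1**2*x_2. S = -3/2*x_1**2 + 9/2*x_1 - 3*x_2.
  reduce S modulo (f_1, f_2):
  remainder 15/2*x_1 - 3*x_2 - 9/2 ≠ 0; add g_3 = 15/2*x_1 - 3*x_2 - 9/2 to the basis.

S(f_2,g_3): lcm = x_1*x_2. S = 3/2*x_1 + 2/5*x_2**2 + 13/5*x_2 - 9/2.
  reduce S modulo (f_1, f_2, g_3):
  remainder 2/5*x_2**2 + 16/5*x_2 - 18/5 ≠ 0; add g_4 = 2/5*x_2**2 + 16/5*x_2 - 18/5 to the basis.

The other S-polynomials (S(f_1,g_3), S(f_1,g_4), S(f_2,g_4), S(g_3,g_4)) all reduce to 0 modulo the current basis, so we have a Gröbner basis.
Inter-reduce: drop elements whose leading term is divisible by another's, tail-reduce, and make monic.

G = {x_1 - 2/5*x_2 - 3/5, x_2**2 + 8*x_2 - 9}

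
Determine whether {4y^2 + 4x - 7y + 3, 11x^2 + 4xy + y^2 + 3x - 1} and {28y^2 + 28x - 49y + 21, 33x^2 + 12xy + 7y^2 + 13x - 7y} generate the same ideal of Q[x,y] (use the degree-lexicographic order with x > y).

Yes, the ideals are equal.

Equality of ideals is decidable: compute both reduced Gröbner bases (unique for the ordering) and check whether they agree.
Buchberger on the first generating set:
f_1 = 4y^2 + 4x - 7y + 3, LT = y^2.
f_2 = 11x^2 + 4xy + y^2 + 3x - 1, LT = x^2.

The S-polynomials (S(f_1,f_2)) all reduce to 0 modulo the current basis, so we have a Gröbner basis.
Inter-reduce: drop elements whose leading term is divisible by another's, tail-reduce, and make monic.
Reduced Gröbner basis: {x^2 + 4/11xy + 2/11x + 7/44y - 7/44, y^2 + x - 7/4y + 3/4}.

Buchberger on the second generating set:
h_1 = 28y^2 + 28x - 49y + 21, LT = y^2.
h_2 = 33x^2 + 12xy + 7y^2 + 13x - 7y, LT = x^2.

The S-polynomials (S(h_1,h_2)) all reduce to 0 modulo the current basis, so we have a Gröbner basis.
Inter-reduce: drop elements whose leading term is divisible by another's, tail-reduce, and make monic.
Reduced Gröbner basis: {x^2 + 4/11xy + 2/11x + 7/44y - 7/44, y^2 + x - 7/4y + 3/4}.

Same reduced basis, so the two generating sets span the same ideal.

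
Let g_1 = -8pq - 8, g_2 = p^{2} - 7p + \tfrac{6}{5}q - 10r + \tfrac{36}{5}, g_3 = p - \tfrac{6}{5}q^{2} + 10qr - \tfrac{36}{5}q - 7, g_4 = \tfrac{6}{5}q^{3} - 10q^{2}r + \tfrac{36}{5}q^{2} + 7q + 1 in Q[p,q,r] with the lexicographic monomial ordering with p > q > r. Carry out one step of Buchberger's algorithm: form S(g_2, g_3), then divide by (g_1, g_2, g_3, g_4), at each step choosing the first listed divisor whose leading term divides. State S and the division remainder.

lcm(LM(g_2), LM(g_3)) = p^{2}.
S = (lcm/LT(g_2))·g_2 − (lcm/LT(g_3))·g_3 = \tfrac{6}{5}pq^{2} - 10pqr + \tfrac{36}{5}pq + \tfrac{6}{5}q - 10r + \tfrac{36}{5}.
Reduce S modulo (g_1, g_2, g_3, g_4) in that order:
  leading term pq^{2}: subtract (-\tfrac{3}{20}q)·g_1 from \tfrac{6}{5}pq^{2} - 10pqr + \tfrac{36}{5}pq + \tfrac{6}{5}q - 10r + \tfrac{36}{5} → -10pqr + \tfrac{36}{5}pq - 10r + \tfrac{36}{5}
  leading term pqr: subtract (\tfrac{5}{4}r)·g_1 from -10pqr + \tfrac{36}{5}pq - 10r + \tfrac{36}{5} → \tfrac{36}{5}pq + \tfrac{36}{5}
  leading term pq: subtract (-\tfrac{9}{10})·g_1 from \tfrac{36}{5}pq + \tfrac{36}{5} → 0
The remainder is 0, so this S-polynomial contributes no new basis element.
This is the inner loop of Buchberger's algorithm — each nonzero remainder becomes a new basis element.

S(g_2, g_3) = \tfrac{6}{5}pq^{2} - 10pqr + \tfrac{36}{5}pq + \tfrac{6}{5}q - 10r + \tfrac{36}{5}; remainder on division = 0.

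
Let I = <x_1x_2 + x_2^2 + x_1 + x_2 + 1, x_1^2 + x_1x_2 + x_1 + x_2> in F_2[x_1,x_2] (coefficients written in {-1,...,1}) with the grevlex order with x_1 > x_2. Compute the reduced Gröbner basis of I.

f_1 = x_1x_2 + x_2^2 + x_1 + x_2 + 1, LT = x_1x_2.
f_2 = x_1^2 + x_1x_2 + x_1 + x_2, LT = x_1^2.

S(f_1,f_2): lcm = x_1^2x_2. S = x_1^2 + x_2^2 + x_1.
  leading term x_1^2: subtract (1)·f_2 from x_1^2 + x_2^2 + x_1 → x_1x_2 + x_2^2 + x_2
  leading term x_1x_2: subtract (1)·f_1 from x_1x_2 + x_2^2 + x_2 → x_1 + 1
  leading term x_1: no divisor's leading term divides it; move x_1 to the remainder.
  leading term 1: no divisor's leading term divides it; move 1 to the remainder.
  remainder x_1 + 1 ≠ 0; add g_3 = x_1 + 1 to the basis.

S(f_1,g_3): lcm = x_1x_2. S = x_2^2 + x_1 + 1.
  leading term x_2^2: no divisor's leading term divides it; move x_2^2 to the remainder.
  leading term x_1: subtract (1)·g_3 from x_1 + 1 → 0
  remainder x_2^2 ≠ 0; add g_4 = x_2^2 to the basis.

S(f_2,g_3): lcm = x_1^2. S = x_1x_2 + x_2.
  leading term x_1x_2: subtract (1)·f_1 from x_1x_2 + x_2 → x_2^2 + x_1 + 1
  leading term x_2^2: subtract (1)·g_4 from x_2^2 + x_1 + 1 → x_1 + 1
  leading term x_1: subtract (1)·g_3 from x_1 + 1 → 0
  remainder 0.

S(f_1,g_4): lcm = x_1x_2^2. S = x_2^3 + x_1x_2 + x_2^2 + x_2.
  leading term x_2^3: subtract (x_2)·g_4 from x_2^3 + x_1x_2 + x_2^2 + x_2 → x_1x_2 + x_2^2 + x_2
  leading term x_1x_2: subtract (1)·f_1 from x_1x_2 + x_2^2 + x_2 → x_1 + 1
  leading term x_1: subtract (1)·g_3 from x_1 + 1 → 0
  remainder 0.

S(f_2,g_4): leading monomials are coprime, so the S-polynomial reduces to 0 (Buchberger's first criterion).
S(g_3,g_4): leading monomials are coprime, so the S-polynomial reduces to 0 (Buchberger's first criterion).
Every S-polynomial of the final basis reduces to 0, so we have a Gröbner basis.
Inter-reduce: drop elements whose leading term is divisible by another's, tail-reduce, and make monic.

G = {x_2^2, x_1 + 1}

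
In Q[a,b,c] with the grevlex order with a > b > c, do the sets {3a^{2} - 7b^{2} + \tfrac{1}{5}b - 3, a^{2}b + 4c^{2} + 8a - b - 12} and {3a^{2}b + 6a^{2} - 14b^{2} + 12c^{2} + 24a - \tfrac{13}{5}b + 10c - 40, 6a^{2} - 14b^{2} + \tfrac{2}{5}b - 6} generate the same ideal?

No, the ideals differ.

For a fixed monomial order, each ideal has a unique reduced Gröbner basis; comparing bases decides equality.
Buchberger on the first generating set:
f_1 = 3a^{2} - 7b^{2} + \tfrac{1}{5}b - 3, LT = a^{2}.
f_2 = a^{2}b + 4c^{2} + 8a - b - 12, LT = a^{2}b.

S(f_1,f_2): lcm = a^{2}b. S = -\tfrac{7}{3}b^{3} + \tfrac{1}{15}b^{2} - 4c^{2} - 8a + 12.
  reduce S modulo (f_1, f_2):
  remainder -\tfrac{7}{3}b^{3} + \tfrac{1}{15}b^{2} - 4c^{2} - 8a + 12 ≠ 0; add g_3 = -\tfrac{7}{3}b^{3} + \tfrac{1}{15}b^{2} - 4c^{2} - 8a + 12 to the basis.

The other S-polynomials (S(f_1,g_3), S(f_2,g_3)) all reduce to 0 modulo the current basis, so we have a Gröbner basis.
Inter-reduce: drop elements whose leading term is divisible by another's, tail-reduce, and make monic.
Reduced Gröbner basis: {b^{3} - \tfrac{1}{35}b^{2} + \tfrac{12}{7}c^{2} + \tfrac{24}{7}a - \tfrac{36}{7}, a^{2} - \tfrac{7}{3}b^{2} + \tfrac{1}{15}b - 1}.

Buchberger on the second generating set:
h_1 = 3a^{2}b + 6a^{2} - 14b^{2} + 12c^{2} + 24a - \tfrac{13}{5}b + 10c - 40, LT = a^{2}b.
h_2 = 6a^{2} - 14b^{2} + \tfrac{2}{5}b - 6, LT = a^{2}.

S(h_1,h_2): lcm = a^{2}b. S = \tfrac{7}{3}b^{3} + 2a^{2} - \tfrac{71}{15}b^{2} + 4c^{2} + 8a + \tfrac{2}{15}b + \tfrac{10}{3}c - \tfrac{40}{3}.
  reduce S modulo (h_1, h_2):
  remainder \tfrac{7}{3}b^{3} - \tfrac{1}{15}b^{2} + 4c^{2} + 8a + \tfrac{10}{3}c - \tfrac{34}{3} ≠ 0; add k_3 = \tfrac{7}{3}b^{3} - \tfrac{1}{15}b^{2} + 4c^{2} + 8a + \tfrac{10}{3}c - \tfrac{34}{3} to the basis.

The other S-polynomials (S(h_1,k_3), S(h_2,k_3)) all reduce to 0 modulo the current basis, so we have a Gröbner basis.
Inter-reduce: drop elements whose leading term is divisible by another's, tail-reduce, and make monic.
Reduced Gröbner basis: {b^{3} - \tfrac{1}{35}b^{2} + \tfrac{12}{7}c^{2} + \tfrac{24}{7}a + \tfrac{10}{7}c - \tfrac{34}{7}, a^{2} - \tfrac{7}{3}b^{2} + \tfrac{1}{15}b - 1}.

Since the reduced bases disagree, the two ideals are not the same.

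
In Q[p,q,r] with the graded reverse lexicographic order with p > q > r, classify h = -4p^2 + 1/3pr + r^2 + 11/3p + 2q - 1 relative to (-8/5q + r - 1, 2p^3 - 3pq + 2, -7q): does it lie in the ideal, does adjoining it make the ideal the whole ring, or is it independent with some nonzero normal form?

Adjoining -4p^2 + 1/3pr + r^2 + 11/3p + 2q - 1 makes the ideal the whole ring: the system is inconsistent.

First compute the reduced Gröbner basis of I by Buchberger's algorithm.
f_1 = -8/5q + r - 1, LT = q.
f_2 = 2p^3 - 3pq + 2, LT = p^3.
f_3 = -7q, LT = q.

S(f_1,f_2): leading monomials are coprime, so the S-polynomial reduces to 0 (Buchberger's first criterion).
S(f_1,f_3): lcm = q. S = -5/8r + 5/8.
  leading term r: no divisor's leading term divides it; move -5/8r to the remainder.
  leading term 1: no divisor's leading term divides it; move 5/8 to the remainder.
  remainder -5/8r + 5/8 ≠ 0; add k_4 = -5/8r + 5/8 to the basis.

S(f_2,f_3): leading monomials are coprime, so the S-polynomial reduces to 0 (Buchberger's first criterion).
S(f_1,k_4): leading monomials are coprime, so the S-polynomial reduces to 0 (Buchberger's first criterion).
S(f_2,k_4): leading monomials are coprime, so the S-polynomial reduces to 0 (Buchberger's first criterion).
S(f_3,k_4): leading monomials are coprime, so the S-polynomial reduces to 0 (Buchberger's first criterion).
Every S-polynomial of the final basis reduces to 0, so we have a Gröbner basis.
Inter-reduce: drop elements whose leading term is divisible by another's, tail-reduce, and make monic.
Reduced Gröbner basis: {p^3 + 1, q, r - 1}.
Label its elements g_1 = p^3 + 1, g_2 = q, g_3 = r - 1.

Reduce h = -4p^2 + 1/3pr + r^2 + 11/3p + 2q - 1 modulo G:
  leading term p^2: no divisor's leading term divides it; move -4p^2 to the remainder.
  leading term pr: subtract (1/3p)·g_3 from 1/3pr + r^2 + 11/3p + 2q - 1 → r^2 + 4p + 2q - 1
  leading term r^2: subtract (r)·g_3 from r^2 + 4p + 2q - 1 → 4p + 2q + r - 1
  leading term p: no divisor's leading term divides it; move 4p to the remainder.
  leading term q: subtract (2)·g_2 from 2q + r - 1 → r - 1
  leading term r: subtract (1)·g_3 from r - 1 → 0
  normal form = -4p^2 + 4p.
The normal form is nonzero, so h ∉ I. Since h minus its normal form lies in I, I + (h) = I + (n) where n = -4p^2 + 4p; decide whether this ideal is the whole ring.
Run Buchberger on G together with n (pairs among the g_i already reduce to 0 since G is a Gröbner basis):
g_1 = p^3 + 1, LT = p^3.
g_2 = q, LT = q.
g_3 = r - 1, LT = r.
n = -4p^2 + 4p, LT = p^2.

S(g_1,g_2): leading monomials are coprime, so the S-polynomial reduces to 0 (Buchberger's first criterion).
S(g_1,g_3): leading monomials are coprime, so the S-polynomial reduces to 0 (Buchberger's first criterion).
S(g_1,n): lcm = p^3. S = p^2 + 1.
  leading term p^2: subtract (-1/4)·n from p^2 + 1 → p + 1
  leading term p: no divisor's leading term divides it; move p to the remainder.
  leading term 1: no divisor's leading term divides it; move 1 to the remainder.
  remainder p + 1 ≠ 0; add m_5 = p + 1 to the basis.

S(g_2,g_3): leading monomials are coprime, so the S-polynomial reduces to 0 (Buchberger's first criterion).
S(g_2,n): leading monomials are coprime, so the S-polynomial reduces to 0 (Buchberger's first criterion).
S(g_3,n): leading monomials are coprime, so the S-polynomial reduces to 0 (Buchberger's first criterion).
S(g_1,m_5): lcm = p^3. S = -p^2 + 1.
  leading term p^2: subtract (1/4)·n from -p^2 + 1 → -p + 1
  leading term p: subtract (-1)·m_5 from -p + 1 → 2
  leading term 1: no divisor's leading term divides it; move 2 to the remainder.
  remainder 2 ≠ 0; add m_6 = 2 to the basis.

S(g_2,m_5): leading monomials are coprime, so the S-polynomial reduces to 0 (Buchberger's first criterion).
S(g_3,m_5): leading monomials are coprime, so the S-polynomial reduces to 0 (Buchberger's first criterion).
S(n,m_5): lcm = p^2. S = -2p.
  leading term p: subtract (-2)·m_5 from -2p → 2
  leading term 1: subtract (1)·m_6 from 2 → 0
  remainder 0.

S(g_1,m_6): leading monomials are coprime, so the S-polynomial reduces to 0 (Buchberger's first criterion).
S(g_2,m_6): leading monomials are coprime, so the S-polynomial reduces to 0 (Buchberger's first criterion).
S(g_3,m_6): leading monomials are coprime, so the S-polynomial reduces to 0 (Buchberger's first criterion).
S(n,m_6): leading monomials are coprime, so the S-polynomial reduces to 0 (Buchberger's first criterion).
S(m_5,m_6): leading monomials are coprime, so the S-polynomial reduces to 0 (Buchberger's first criterion).
Every S-polynomial of the final basis reduces to 0, so we have a Gröbner basis.
Inter-reduce: drop elements whose leading term is divisible by another's, tail-reduce, and make monic.
Reduced Gröbner basis: {1}.
The reduced Gröbner basis of I + (h) is {1}: the ideal is the whole ring, so the enlarged system has no common solution — adjoining h is inconsistent.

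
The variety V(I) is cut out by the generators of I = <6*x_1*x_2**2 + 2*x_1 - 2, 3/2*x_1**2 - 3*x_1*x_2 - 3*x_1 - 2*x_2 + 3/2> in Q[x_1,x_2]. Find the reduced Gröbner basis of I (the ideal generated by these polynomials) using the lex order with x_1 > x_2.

f_1 = 6*x_1*x_2**2 + 2*x_1 - 2, LT = x_1*x_2**2.
f_2 = 3/2*x_1**2 - 3*x_1*x_2 - 3*x_1 - 2*x_2 + 3/2, LT = x_1**2.

S(f_1,f_2): lcm = x_1**2*x_2**2. S = 1/3*x_1**2 + 2*x_1*x_2**3 + 2*x_1*x_2**2 - 1/3*x_1 + 4/3*x_2**3 - x_2**2.
  reduce S modulo (f_1, f_2):
  remainder -1/3*x_1 + 4/3*x_2**3 - x_2**2 + 10/9*x_2 + 1/3 ≠ 0; add g_3 = -1/3*x_1 + 4/3*x_2**3 - x_2**2 + 10/9*x_2 + 1/3 to the basis.

S(f_1,g_3): lcm = x_1*x_2**2. S = 1/3*x_1 + 4*x_2**5 - 3*x_2**4 + 10/3*x_2**3 + x_2**2 - 1/3.
  reduce S modulo (f_1, f_2, g_3):
  remainder 4*x_2**5 - 3*x_2**4 + 14/3*x_2**3 + 10/9*x_2 ≠ 0; add g_4 = 4*x_2**5 - 3*x_2**4 + 14/3*x_2**3 + 10/9*x_2 to the basis.

The other S-polynomials (S(f_2,g_3), S(f_1,g_4), S(f_2,g_4), S(g_3,g_4)) all reduce to 0 modulo the current basis, so we have a Gröbner basis.
Inter-reduce: drop elements whose leading term is divisible by another's, tail-reduce, and make monic.

G = {x_1 - 4*x_2**3 + 3*x_2**2 - 10/3*x_2 - 1, x_2**5 - 3/4*x_2**4 + 7/6*x_2**3 + 5/18*x_2}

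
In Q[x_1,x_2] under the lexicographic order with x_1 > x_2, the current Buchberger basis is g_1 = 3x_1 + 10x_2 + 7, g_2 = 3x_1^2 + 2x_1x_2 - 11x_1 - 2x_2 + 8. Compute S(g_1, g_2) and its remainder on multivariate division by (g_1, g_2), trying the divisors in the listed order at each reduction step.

lcm(LM(g_1), LM(g_2)) = x_1^2.
S = (lcm/LT(g_1))·g_1 − (lcm/LT(g_2))·g_2 = 8/3x_1x_2 + 6x_1 + 2/3x_2 - 8/3.
Reduce S modulo (g_1, g_2) in that order:
  leading term x_1x_2: subtract (8/9x_2)·g_1 from 8/3x_1x_2 + 6x_1 + 2/3x_2 - 8/3 → 6x_1 - 80/9x_2^2 - 50/9x_2 - 8/3
  leading term x_1: subtract (2)·g_1 from 6x_1 - 80/9x_2^2 - 50/9x_2 - 8/3 → -80/9x_2^2 - 230/9x_2 - 50/3
  leading term x_2^2: no divisor's leading term divides it; move -80/9x_2^2 to the remainder.
  leading term x_2: no divisor's leading term divides it; move -230/9x_2 to the remainder.
  leading term 1: no divisor's leading term divides it; move -50/3 to the remainder.
The remainder -80/9x_2^2 - 230/9x_2 - 50/3 is nonzero, so it would be added as the next basis element.
An S-polynomial is built so that the two leading terms cancel; whether anything survives reduction is exactly the Gröbner-basis criterion.

S(g_1, g_2) = 8/3x_1x_2 + 6x_1 + 2/3x_2 - 8/3; remainder on division = -80/9x_2^2 - 230/9x_2 - 50/3.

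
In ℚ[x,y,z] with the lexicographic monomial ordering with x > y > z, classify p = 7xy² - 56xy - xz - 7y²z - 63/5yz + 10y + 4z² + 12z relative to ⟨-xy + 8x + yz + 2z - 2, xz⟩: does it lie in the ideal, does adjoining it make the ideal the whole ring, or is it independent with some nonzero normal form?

7xy² - 56xy - xz - 7y²z - 63/5yz + 10y + 4z² + 12z is independent of I; its normal form modulo I is 7/5yz - 4y + 4z² + 12z.

First compute the reduced Gröbner basis of I by Buchberger's algorithm.
f_1 = -xy + 8x + yz + 2z - 2, LT = xy.
f_2 = xz, LT = xz.

S(f_1,f_2): lcm = xyz. S = -8xz - yz² - 2z² + 2z.
  leading term xz: subtract (-8)·f_2 from -8xz - yz² - 2z² + 2z → -yz² - 2z² + 2z
  leading term yz²: no divisor's leading term divides it; move -yz² to the remainder.
  leading term z²: no divisor's leading term divides it; move -2z² to the remainder.
  leading term z: no divisor's leading term divides it; move 2z to the remainder.
  remainder -yz² - 2z² + 2z ≠ 0; add h_3 = -yz² - 2z² + 2z to the basis.

The other S-polynomials (S(f_1,h_3), S(f_2,h_3)) all reduce to 0 modulo the current basis, so we have a Gröbner basis.
Inter-reduce: drop elements whose leading term is divisible by another's, tail-reduce, and make monic.
Reduced Gröbner basis: {xy - 8x - yz - 2z + 2, xz, yz² + 2z² - 2z}.
Label its elements g_1 = xy - 8x - yz - 2z + 2, g_2 = xz, g_3 = yz² + 2z² - 2z.

Reduce p = 7xy² - 56xy - xz - 7y²z - 63/5yz + 10y + 4z² + 12z modulo G:
  leading term xy²: subtract (7y)·g_1 from 7xy² - 56xy - xz - 7y²z - 63/5yz + 10y + 4z² + 12z → -xz + 7/5yz - 4y + 4z² + 12z
  leading term xz: subtract (-1)·g_2 from -xz + 7/5yz - 4y + 4z² + 12z → 7/5yz - 4y + 4z² + 12z
  leading term yz: no divisor's leading term divides it; move 7/5yz to the remainder.
  leading term y: no divisor's leading term divides it; move -4y to the remainder.
  leading term z²: no divisor's leading term divides it; move 4z² to the remainder.
  leading term z: no divisor's leading term divides it; move 12z to the remainder.
  normal form = 7/5yz - 4y + 4z² + 12z.
The normal form is nonzero, so p ∉ I. Since p minus its normal form lies in I, I + (p) = I + (r) where r = 7/5yz - 4y + 4z² + 12z; decide whether this ideal is the whole ring.
Run Buchberger on G together with r (pairs among the g_i already reduce to 0 since G is a Gröbner basis):
g_1 = xy - 8x - yz - 2z + 2, LT = xy.
g_2 = xz, LT = xz.
g_3 = yz² + 2z² - 2z, LT = yz².
r = 7/5yz - 4y + 4z² + 12z, LT = yz.

S(g_1,r): lcm = xyz. S = 20/7xy - 20/7xz² - 116/7xz - yz² - 2z² + 2z.
  leading term xy: subtract (20/7)·g_1 from 20/7xy - 20/7xz² - 116/7xz - yz² - 2z² + 2z → -20/7xz² - 116/7xz + 160/7x - yz² + 20/7yz - 2z² + 54/7z - 40/7
  leading term xz²: subtract (-20/7z)·g_2 from -20/7xz² - 116/7xz + 160/7x - yz² + 20/7yz - 2z² + 54/7z - 40/7 → -116/7xz + 160/7x - yz² + 20/7yz - 2z² + 54/7z - 40/7
  leading term xz: subtract (-116/7)·g_2 from -116/7xz + 160/7x - yz² + 20/7yz - 2z² + 54/7z - 40/7 → 160/7x - yz² + 20/7yz - 2z² + 54/7z - 40/7
  leading term x: no divisor's leading term divides it; move 160/7x to the remainder.
  leading term yz²: subtract (-1)·g_3 from -yz² + 20/7yz - 2z² + 54/7z - 40/7 → 20/7yz + 40/7z - 40/7
  leading term yz: subtract (100/49)·r from 20/7yz + 40/7z - 40/7 → 400/49y - 400/49z² - 920/49z - 40/7
  leading term y: no divisor's leading term divides it; move 400/49y to the remainder.
  leading term z²: no divisor's leading term divides it; move -400/49z² to the remainder.
  leading term z: no divisor's leading term divides it; move -920/49z to the remainder.
  leading term 1: no divisor's leading term divides it; move -40/7 to the remainder.
  remainder 160/7x + 400/49y - 400/49z² - 920/49z - 40/7 ≠ 0; add m_5 = 160/7x + 400/49y - 400/49z² - 920/49z - 40/7 to the basis.

S(g_3,r): lcm = yz². S = 20/7yz - 20/7z³ - 46/7z² - 2z.
  leading term yz: subtract (100/49)·r from 20/7yz - 20/7z³ - 46/7z² - 2z → 400/49y - 20/7z³ - 722/49z² - 1298/49z
  leading term y: no divisor's leading term divides it; move 400/49y to the remainder.
  leading term z³: no divisor's leading term divides it; move -20/7z³ to the remainder.
  leading term z²: no divisor's leading term divides it; move -722/49z² to the remainder.
  leading term z: no divisor's leading term divides it; move -1298/49z to the remainder.
  remainder 400/49y - 20/7z³ - 722/49z² - 1298/49z ≠ 0; add m_6 = 400/49y - 20/7z³ - 722/49z² - 1298/49z to the basis.

S(g_3,m_6): lcm = yz². S = 7/20z⁵ + 361/200z⁴ + 649/200z³ + 2z² - 2z.
  leading term z⁵: no divisor's leading term divides it; move 7/20z⁵ to the remainder.
  leading term z⁴: no divisor's leading term divides it; move 361/200z⁴ to the remainder.
  leading term z³: no divisor's leading term divides it; move 649/200z³ to the remainder.
  leading term z²: no divisor's leading term divides it; move 2z² to the remainder.
  leading term z: no divisor's leading term divides it; move -2z to the remainder.
  remainder 7/20z⁵ + 361/200z⁴ + 649/200z³ + 2z² - 2z ≠ 0; add m_7 = 7/20z⁵ + 361/200z⁴ + 649/200z³ + 2z² - 2z to the basis.

S(r,m_6): lcm = yz. S = -20/7y + 7/20z⁴ + 361/200z³ + 8543/1400z² + 60/7z.
  leading term y: subtract (-7/20)·m_6 from -20/7y + 7/20z⁴ + 361/200z³ + 8543/1400z² + 60/7z → 7/20z⁴ + 161/200z³ + 189/200z² - 7/10z
  leading term z⁴: no divisor's leading term divides it; move 7/20z⁴ to the remainder.
  leading term z³: no divisor's leading term divides it; move 161/200z³ to the remainder.
  leading term z²: no divisor's leading term divides it; move 189/200z² to the remainder.
  leading term z: no divisor's leading term divides it; move -7/10z to the remainder.
  remainder 7/20z⁴ + 161/200z³ + 189/200z² - 7/10z ≠ 0; add m_8 = 7/20z⁴ + 161/200z³ + 189/200z² - 7/10z to the basis.

The other S-polynomials (S(g_1,g_2), S(g_1,g_3), S(g_2,g_3), S(g_2,r), S(g_1,m_5), S(g_2,m_5), S(g_3,m_5), S(r,m_5), S(g_1,m_6), S(g_2,m_6), S(m_5,m_6), S(g_1,m_7), S(g_2,m_7), S(g_3,m_7), S(r,m_7), S(m_5,m_7), S(m_6,m_7), S(g_1,m_8), S(g_2,m_8), S(g_3,m_8), S(r,m_8), S(m_5,m_8), S(m_6,m_8), S(m_7,m_8)) all reduce to 0 modulo the current basis, so we have a Gröbner basis.
Inter-reduce: drop elements whose leading term is divisible by another's, tail-reduce, and make monic.
Reduced Gröbner basis: {x + ⅛z³ + 23/80z² + 27/80z - ¼, y - 7/20z³ - 361/200z² - 649/200z, z⁴ + 23/10z³ + 27/10z² - 2z}.
The reduced Gröbner basis of I + (p) is {x + ⅛z³ + 23/80z² + 27/80z - ¼, y - 7/20z³ - 361/200z² - 649/200z, z⁴ + 23/10z³ + 27/10z² - 2z} ≠ {1}, a proper ideal, so the enlarged system stays consistent: p is independent of I, with normal form 7/5yz - 4y + 4z² + 12z.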